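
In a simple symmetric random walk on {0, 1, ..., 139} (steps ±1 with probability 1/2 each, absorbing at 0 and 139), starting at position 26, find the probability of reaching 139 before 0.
P(hit 139 before 0) = 26/139

Let u_k = P(hit 139 before 0 | start at k). Then u_0 = 0, u_139 = 1, and u_k = u_{k-1}/2 + u_{k+1}/2 for 1 ≤ k ≤ 138. This harmonic recurrence is solved by u_k = k/139, giving u_26 = 26/139.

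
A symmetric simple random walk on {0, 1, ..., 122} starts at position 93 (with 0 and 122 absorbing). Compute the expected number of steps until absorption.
E[τ | X_0 = 93] = 2697

Let v_k = E[τ | X_0 = k]. Boundary: v_0 = v_122 = 0. Recurrence: v_k = 1 + (v_{k-1} + v_{k+1})/2 for 1 ≤ k ≤ 121. The particular solution to v_k − (v_{k-1} + v_{k+1})/2 = 1 is v_k = −k^2. Adding homogeneous solution A + B k and matching boundaries gives v_k = k (122 − k). Substituting k = 93: v_93 = 93 · 29 = 2697.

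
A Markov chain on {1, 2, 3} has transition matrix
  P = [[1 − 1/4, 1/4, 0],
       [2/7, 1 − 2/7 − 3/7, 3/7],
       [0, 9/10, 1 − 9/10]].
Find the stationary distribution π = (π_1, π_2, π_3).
π = (24/55, 21/55, 2/11)

This is a birth-death chain on three states, which satisfies detailed balance: π_1 · P_{12} = π_2 · P_{21} and π_2 · P_{23} = π_3 · P_{32}.
From π_1 · 1/4 = π_2 · 2/7: π_2/π_1 = (1/4)/(2/7) = 7/8.
From π_2 · 3/7 = π_3 · 9/10: π_3/π_2 = (3/7)/(9/10) = 10/21.
Take π_1 proportional to 1; then unnormalized π = (1, 7/8, 5/12). Normalize by dividing by the sum 55/24:
  π = (24/55, 21/55, 2/11).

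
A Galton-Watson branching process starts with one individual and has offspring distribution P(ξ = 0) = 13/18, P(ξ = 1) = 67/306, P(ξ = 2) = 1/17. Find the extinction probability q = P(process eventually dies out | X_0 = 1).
q = 1

Mean offspring μ = 0·13/18 + 1·67/306 + 2·1/17 = 103/306 ≤ 1. For μ ≤ 1 with offspring not concentrated at 1, the Galton-Watson process goes extinct almost surely, so q = 1.
(Algebraic check: The pgf is f(s) = 13/18 + 67/306·s + 1/17·s². The extinction probability q is the smallest fixed point of f in [0, 1]. Setting s = f(s):
  1/17·s² + (67/306 − 1)·s + 13/18 = 0
  1/17·s² − (13/18 + 1/17)·s + 13/18 = 0
which factors as (s − 1)·(1/17·s − 13/18) = 0, giving roots s = 1 and s = (13/18)/(1/17) = 221/18. Since 221/18 ≥ 1, the smallest root in [0, 1] is s = 1.)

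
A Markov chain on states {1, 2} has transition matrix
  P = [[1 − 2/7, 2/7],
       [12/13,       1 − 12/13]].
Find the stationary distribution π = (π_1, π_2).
π_1 = 42/55, π_2 = 13/55

Solve πP = π with π_1 + π_2 = 1. From πP = π: π_1 · (1 − 2/7) + π_2 · 12/13 = π_1 ⇒ π_2 · 12/13 = π_1 · 2/7 ⇒ π_2/π_1 = (2/7)/(12/13) = 13/42. Together with π_1 + π_2 = 1:
  π_1 = (12/13)/(2/7 + 12/13) = (12/13)/(110/91) = 42/55,
  π_2 = (2/7)/(2/7 + 12/13) = (2/7)/(110/91) = 13/55.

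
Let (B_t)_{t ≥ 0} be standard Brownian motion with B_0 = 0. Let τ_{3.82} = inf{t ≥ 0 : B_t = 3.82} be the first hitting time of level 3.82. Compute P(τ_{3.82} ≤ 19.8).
P(τ_{3.82} ≤ 19.8) = 2(1 − Φ(3.82/√19.8)) = 2(1 − Φ(0.8585)) ≈ 0.3906

By the reflection principle for standard BM, P(τ_b ≤ t) = 2 · P(B_t ≥ b). Since B_t ~ N(0, t), P(B_t ≥ 3.82) = 1 − Φ(3.82/√t) = 1 − Φ(3.82/√19.8) = 1 − Φ(0.8585) ≈ 0.19531. Doubling: P(τ_{3.82} ≤ 19.8) ≈ 2 · 0.19531 = 0.39062 ≈ 0.3906.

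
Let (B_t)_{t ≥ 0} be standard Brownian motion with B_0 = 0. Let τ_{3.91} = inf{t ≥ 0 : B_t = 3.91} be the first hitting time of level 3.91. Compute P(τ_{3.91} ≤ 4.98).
P(τ_{3.91} ≤ 4.98) = 2(1 − Φ(3.91/√4.98)) = 2(1 − Φ(1.7521)) ≈ 0.0798

By the reflection principle for standard BM, P(τ_b ≤ t) = 2 · P(B_t ≥ b). Since B_t ~ N(0, t), P(B_t ≥ 3.91) = 1 − Φ(3.91/√t) = 1 − Φ(3.91/√4.98) = 1 − Φ(1.7521) ≈ 0.03988. Doubling: P(τ_{3.91} ≤ 4.98) ≈ 2 · 0.03988 = 0.07976 ≈ 0.0798.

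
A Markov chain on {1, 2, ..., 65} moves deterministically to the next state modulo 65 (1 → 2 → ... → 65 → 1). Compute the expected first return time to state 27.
E[T_27 | X_0 = 27] = 65

The chain cycles deterministically, so starting at state 27 it returns in exactly 65 steps. Equivalently, the stationary distribution is uniform π_j = 1/65 for every state j, so by Kac's formula E[T_27] = 1/π_27 = 65.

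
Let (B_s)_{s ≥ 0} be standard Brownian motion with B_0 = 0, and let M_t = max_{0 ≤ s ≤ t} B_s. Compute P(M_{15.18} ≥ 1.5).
P(M_{15.18} ≥ 1.5) = 2·P(B_{15.18} ≥ 1.5) = 2(1 − Φ(1.5/√15.18)) ≈ 0.7002

By the reflection principle for Brownian motion, P(M_t ≥ a) = 2 · P(B_t ≥ a) for a ≥ 0. Since B_t ~ N(0, t), P(B_t ≥ 1.5) = 1 − Φ(1.5/√t) = 1 − Φ(1.5/√15.18) = 1 − Φ(0.3850). So
  P(M_{15.18} ≥ 1.5) = 2(1 − Φ(0.3850)) ≈ 0.7002.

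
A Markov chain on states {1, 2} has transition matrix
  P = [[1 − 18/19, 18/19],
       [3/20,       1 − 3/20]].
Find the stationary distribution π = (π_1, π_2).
π_1 = 19/139, π_2 = 120/139

Solve πP = π with π_1 + π_2 = 1. From πP = π: π_1 · (1 − 18/19) + π_2 · 3/20 = π_1 ⇒ π_2 · 3/20 = π_1 · 18/19 ⇒ π_2/π_1 = (18/19)/(3/20) = 120/19. Together with π_1 + π_2 = 1:
  π_1 = (3/20)/(18/19 + 3/20) = (3/20)/(417/380) = 19/139,
  π_2 = (18/19)/(18/19 + 3/20) = (18/19)/(417/380) = 120/139.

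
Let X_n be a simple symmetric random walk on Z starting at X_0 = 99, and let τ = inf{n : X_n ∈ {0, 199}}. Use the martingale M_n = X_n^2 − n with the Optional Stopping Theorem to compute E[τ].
E[τ] = 9900

M_n = X_n^2 − n is a martingale (since E[X_{n+1}^2 | F_n] = X_n^2 + 1). By OST (τ has finite mean in a bounded region), E[M_τ] = E[M_0] = X_0^2 − 0 = 99^2 = 9801. Also E[M_τ] = E[X_τ^2] − E[τ]. The walk exits at 0 or 199, with P(hit 199 first) = 99/199, so E[X_τ^2] = 199^2 · 99/199 + 0 = 19701. Thus E[τ] = E[X_τ^2] − E[M_τ] = 19701 − 9801 = 9900 = 99(199 − 99) = 9900.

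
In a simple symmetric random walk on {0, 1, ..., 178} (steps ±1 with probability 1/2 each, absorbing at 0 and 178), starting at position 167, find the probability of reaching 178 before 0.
P(hit 178 before 0) = 167/178

Let u_k = P(hit 178 before 0 | start at k). Then u_0 = 0, u_178 = 1, and u_k = u_{k-1}/2 + u_{k+1}/2 for 1 ≤ k ≤ 177. This harmonic recurrence is solved by u_k = k/178, giving u_167 = 167/178.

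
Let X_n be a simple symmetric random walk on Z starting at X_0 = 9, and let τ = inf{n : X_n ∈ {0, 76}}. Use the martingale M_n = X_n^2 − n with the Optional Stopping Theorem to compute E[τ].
E[τ] = 603

M_n = X_n^2 − n is a martingale (since E[X_{n+1}^2 | F_n] = X_n^2 + 1). By OST (τ has finite mean in a bounded region), E[M_τ] = E[M_0] = X_0^2 − 0 = 9^2 = 81. Also E[M_τ] = E[X_τ^2] − E[τ]. The walk exits at 0 or 76, with P(hit 76 first) = 9/76, so E[X_τ^2] = 76^2 · 9/76 + 0 = 684. Thus E[τ] = E[X_τ^2] − E[M_τ] = 684 − 81 = 603 = 9(76 − 9) = 603.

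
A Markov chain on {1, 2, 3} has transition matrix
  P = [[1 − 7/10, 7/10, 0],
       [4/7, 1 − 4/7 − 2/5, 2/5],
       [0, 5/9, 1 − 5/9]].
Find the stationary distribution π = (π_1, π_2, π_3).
π = (1000/3107, 1225/3107, 882/3107)

This is a birth-death chain on three states, which satisfies detailed balance: π_1 · P_{12} = π_2 · P_{21} and π_2 · P_{23} = π_3 · P_{32}.
From π_1 · 7/10 = π_2 · 4/7: π_2/π_1 = (7/10)/(4/7) = 49/40.
From π_2 · 2/5 = π_3 · 5/9: π_3/π_2 = (2/5)/(5/9) = 18/25.
Take π_1 proportional to 1; then unnormalized π = (1, 49/40, 441/500). Normalize by dividing by the sum 3107/1000:
  π = (1000/3107, 1225/3107, 882/3107).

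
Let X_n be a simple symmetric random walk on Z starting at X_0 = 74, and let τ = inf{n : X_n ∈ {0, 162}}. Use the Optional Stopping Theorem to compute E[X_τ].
E[X_τ] = 74

X_n is a martingale and τ is a bounded-mean stopping time (indeed τ is finite a.s. with bounded expectation since the walk is in a bounded region). By the OST, E[X_τ] = E[X_0] = 74. Equivalently: E[X_τ] = 162 · P(hit 162 first) + 0 · P(hit 0 first) = 162 · (74/162) = 74.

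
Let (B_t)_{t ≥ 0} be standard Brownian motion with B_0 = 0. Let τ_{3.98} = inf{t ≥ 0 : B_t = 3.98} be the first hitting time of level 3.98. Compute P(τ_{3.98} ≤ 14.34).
P(τ_{3.98} ≤ 14.34) = 2(1 − Φ(3.98/√14.34)) = 2(1 − Φ(1.0510)) ≈ 0.2933

By the reflection principle for standard BM, P(τ_b ≤ t) = 2 · P(B_t ≥ b). Since B_t ~ N(0, t), P(B_t ≥ 3.98) = 1 − Φ(3.98/√t) = 1 − Φ(3.98/√14.34) = 1 − Φ(1.0510) ≈ 0.14663. Doubling: P(τ_{3.98} ≤ 14.34) ≈ 2 · 0.14663 = 0.29326 ≈ 0.2933.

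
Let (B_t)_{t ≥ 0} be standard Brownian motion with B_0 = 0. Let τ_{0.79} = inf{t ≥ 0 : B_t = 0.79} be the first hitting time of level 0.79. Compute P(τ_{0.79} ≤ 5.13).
P(τ_{0.79} ≤ 5.13) = 2(1 − Φ(0.79/√5.13)) = 2(1 − Φ(0.3488)) ≈ 0.7272

By the reflection principle for standard BM, P(τ_b ≤ t) = 2 · P(B_t ≥ b). Since B_t ~ N(0, t), P(B_t ≥ 0.79) = 1 − Φ(0.79/√t) = 1 − Φ(0.79/√5.13) = 1 − Φ(0.3488) ≈ 0.36362. Doubling: P(τ_{0.79} ≤ 5.13) ≈ 2 · 0.36362 = 0.72724 ≈ 0.7272.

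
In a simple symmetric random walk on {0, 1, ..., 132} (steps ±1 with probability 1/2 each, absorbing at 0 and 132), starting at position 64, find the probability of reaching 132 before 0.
P(hit 132 before 0) = 64/132 = 16/33

Let u_k = P(hit 132 before 0 | start at k). Then u_0 = 0, u_132 = 1, and u_k = u_{k-1}/2 + u_{k+1}/2 for 1 ≤ k ≤ 131. This harmonic recurrence is solved by u_k = k/132, giving u_64 = 64/132 = 16/33.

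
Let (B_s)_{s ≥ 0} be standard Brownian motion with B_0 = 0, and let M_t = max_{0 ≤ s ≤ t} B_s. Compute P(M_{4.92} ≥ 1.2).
P(M_{4.92} ≥ 1.2) = 2·P(B_{4.92} ≥ 1.2) = 2(1 − Φ(1.2/√4.92)) ≈ 0.5885

By the reflection principle for Brownian motion, P(M_t ≥ a) = 2 · P(B_t ≥ a) for a ≥ 0. Since B_t ~ N(0, t), P(B_t ≥ 1.2) = 1 − Φ(1.2/√t) = 1 − Φ(1.2/√4.92) = 1 − Φ(0.5410). So
  P(M_{4.92} ≥ 1.2) = 2(1 − Φ(0.5410)) ≈ 0.5885.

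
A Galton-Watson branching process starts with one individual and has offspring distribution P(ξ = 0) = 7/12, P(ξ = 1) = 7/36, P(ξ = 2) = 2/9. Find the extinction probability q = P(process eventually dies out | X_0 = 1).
q = 1

Mean offspring μ = 0·7/12 + 1·7/36 + 2·2/9 = 23/36 ≤ 1. For μ ≤ 1 with offspring not concentrated at 1, the Galton-Watson process goes extinct almost surely, so q = 1.
(Algebraic check: The pgf is f(s) = 7/12 + 7/36·s + 2/9·s². The extinction probability q is the smallest fixed point of f in [0, 1]. Setting s = f(s):
  2/9·s² + (7/36 − 1)·s + 7/12 = 0
  2/9·s² − (7/12 + 2/9)·s + 7/12 = 0
which factors as (s − 1)·(2/9·s − 7/12) = 0, giving roots s = 1 and s = (7/12)/(2/9) = 21/8. Since 21/8 ≥ 1, the smallest root in [0, 1] is s = 1.)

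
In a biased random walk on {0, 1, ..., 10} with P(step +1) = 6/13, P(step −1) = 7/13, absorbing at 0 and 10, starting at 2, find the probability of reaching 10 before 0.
P(hit 10 before 0) = (1 − (7/6)^2) / (1 − (7/6)^10) = 1679616/17077621

Let u_k denote P(reach 10 before 0 | start at k). Boundary: u_0 = 0, u_10 = 1. Recurrence: u_k = 6/13·u_{k+1} + 7/13·u_{k-1} for 1 ≤ k ≤ 9. Try u_k = A + B·r^k with r = q/p = (7/13)/(6/13) = 7/6. Substitution satisfies the recurrence; boundary conditions give:
  u_k = (1 − r^k) / (1 − r^N) = (1 − (7/6)^2) / (1 − (7/6)^10) = 1679616/17077621.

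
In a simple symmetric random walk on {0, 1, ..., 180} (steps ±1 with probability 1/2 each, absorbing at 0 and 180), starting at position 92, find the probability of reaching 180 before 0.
P(hit 180 before 0) = 92/180 = 23/45

Let u_k = P(hit 180 before 0 | start at k). Then u_0 = 0, u_180 = 1, and u_k = u_{k-1}/2 + u_{k+1}/2 for 1 ≤ k ≤ 179. This harmonic recurrence is solved by u_k = k/180, giving u_92 = 92/180 = 23/45.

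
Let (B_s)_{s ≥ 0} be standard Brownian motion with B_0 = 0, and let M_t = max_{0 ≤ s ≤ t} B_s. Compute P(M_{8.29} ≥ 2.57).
P(M_{8.29} ≥ 2.57) = 2·P(B_{8.29} ≥ 2.57) = 2(1 − Φ(2.57/√8.29)) ≈ 0.3721

By the reflection principle for Brownian motion, P(M_t ≥ a) = 2 · P(B_t ≥ a) for a ≥ 0. Since B_t ~ N(0, t), P(B_t ≥ 2.57) = 1 − Φ(2.57/√t) = 1 − Φ(2.57/√8.29) = 1 − Φ(0.8926). So
  P(M_{8.29} ≥ 2.57) = 2(1 − Φ(0.8926)) ≈ 0.3721.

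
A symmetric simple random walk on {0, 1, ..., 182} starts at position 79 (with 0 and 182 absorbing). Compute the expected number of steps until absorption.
E[τ | X_0 = 79] = 8137

Let v_k = E[τ | X_0 = k]. Boundary: v_0 = v_182 = 0. Recurrence: v_k = 1 + (v_{k-1} + v_{k+1})/2 for 1 ≤ k ≤ 181. The particular solution to v_k − (v_{k-1} + v_{k+1})/2 = 1 is v_k = −k^2. Adding homogeneous solution A + B k and matching boundaries gives v_k = k (182 − k). Substituting k = 79: v_79 = 79 · 103 = 8137.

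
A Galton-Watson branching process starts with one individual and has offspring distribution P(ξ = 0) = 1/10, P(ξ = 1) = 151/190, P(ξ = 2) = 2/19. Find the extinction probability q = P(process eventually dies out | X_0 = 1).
q = 19/20

The pgf is f(s) = 1/10 + 151/190·s + 2/19·s². The extinction probability q is the smallest fixed point of f in [0, 1]. Setting s = f(s):
  2/19·s² + (151/190 − 1)·s + 1/10 = 0
  2/19·s² − (1/10 + 2/19)·s + 1/10 = 0
which factors as (s − 1)·(2/19·s − 1/10) = 0, giving roots s = 1 and s = (1/10)/(2/19) = 19/20.
Mean offspring μ = 151/190 + 2·2/19 = 191/190 > 1 (supercritical), so q < 1. The extinction probability is the smaller root: q = (1/10)/(2/19) = 19/20.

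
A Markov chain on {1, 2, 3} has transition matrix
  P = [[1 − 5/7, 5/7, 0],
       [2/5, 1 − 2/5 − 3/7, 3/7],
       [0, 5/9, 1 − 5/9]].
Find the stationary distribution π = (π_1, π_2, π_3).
π = (49/204, 175/408, 45/136)

This is a birth-death chain on three states, which satisfies detailed balance: π_1 · P_{12} = π_2 · P_{21} and π_2 · P_{23} = π_3 · P_{32}.
From π_1 · 5/7 = π_2 · 2/5: π_2/π_1 = (5/7)/(2/5) = 25/14.
From π_2 · 3/7 = π_3 · 5/9: π_3/π_2 = (3/7)/(5/9) = 27/35.
Take π_1 proportional to 1; then unnormalized π = (1, 25/14, 135/98). Normalize by dividing by the sum 204/49:
  π = (49/204, 175/408, 45/136).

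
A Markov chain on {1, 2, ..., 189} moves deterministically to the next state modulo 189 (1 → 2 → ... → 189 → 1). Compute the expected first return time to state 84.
E[T_84 | X_0 = 84] = 189

The chain cycles deterministically, so starting at state 84 it returns in exactly 189 steps. Equivalently, the stationary distribution is uniform π_j = 1/189 for every state j, so by Kac's formula E[T_84] = 1/π_84 = 189.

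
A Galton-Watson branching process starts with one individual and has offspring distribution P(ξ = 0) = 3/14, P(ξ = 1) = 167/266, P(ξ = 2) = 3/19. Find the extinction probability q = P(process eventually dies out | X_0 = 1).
q = 1

Mean offspring μ = 0·3/14 + 1·167/266 + 2·3/19 = 251/266 ≤ 1. For μ ≤ 1 with offspring not concentrated at 1, the Galton-Watson process goes extinct almost surely, so q = 1.
(Algebraic check: The pgf is f(s) = 3/14 + 167/266·s + 3/19·s². The extinction probability q is the smallest fixed point of f in [0, 1]. Setting s = f(s):
  3/19·s² + (167/266 − 1)·s + 3/14 = 0
  3/19·s² − (3/14 + 3/19)·s + 3/14 = 0
which factors as (s − 1)·(3/19·s − 3/14) = 0, giving roots s = 1 and s = (3/14)/(3/19) = 19/14. Since 19/14 ≥ 1, the smallest root in [0, 1] is s = 1.)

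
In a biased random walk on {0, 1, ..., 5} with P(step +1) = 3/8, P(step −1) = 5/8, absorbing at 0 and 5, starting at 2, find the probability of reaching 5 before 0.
P(hit 5 before 0) = (1 − (5/3)^2) / (1 − (5/3)^5) = 216/1441

Let u_k denote P(reach 5 before 0 | start at k). Boundary: u_0 = 0, u_5 = 1. Recurrence: u_k = 3/8·u_{k+1} + 5/8·u_{k-1} for 1 ≤ k ≤ 4. Try u_k = A + B·r^k with r = q/p = (5/8)/(3/8) = 5/3. Substitution satisfies the recurrence; boundary conditions give:
  u_k = (1 − r^k) / (1 − r^N) = (1 − (5/3)^2) / (1 − (5/3)^5) = 216/1441.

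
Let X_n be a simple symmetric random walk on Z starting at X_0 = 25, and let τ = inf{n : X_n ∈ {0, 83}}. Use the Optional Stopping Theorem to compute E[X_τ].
E[X_τ] = 25

X_n is a martingale and τ is a bounded-mean stopping time (indeed τ is finite a.s. with bounded expectation since the walk is in a bounded region). By the OST, E[X_τ] = E[X_0] = 25. Equivalently: E[X_τ] = 83 · P(hit 83 first) + 0 · P(hit 0 first) = 83 · (25/83) = 25.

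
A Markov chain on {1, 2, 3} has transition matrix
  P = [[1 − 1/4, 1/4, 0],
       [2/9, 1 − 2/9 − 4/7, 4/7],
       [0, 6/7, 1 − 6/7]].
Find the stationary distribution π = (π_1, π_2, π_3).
π = (8/23, 9/23, 6/23)

This is a birth-death chain on three states, which satisfies detailed balance: π_1 · P_{12} = π_2 · P_{21} and π_2 · P_{23} = π_3 · P_{32}.
From π_1 · 1/4 = π_2 · 2/9: π_2/π_1 = (1/4)/(2/9) = 9/8.
From π_2 · 4/7 = π_3 · 6/7: π_3/π_2 = (4/7)/(6/7) = 2/3.
Take π_1 proportional to 1; then unnormalized π = (1, 9/8, 3/4). Normalize by dividing by the sum 23/8:
  π = (8/23, 9/23, 6/23).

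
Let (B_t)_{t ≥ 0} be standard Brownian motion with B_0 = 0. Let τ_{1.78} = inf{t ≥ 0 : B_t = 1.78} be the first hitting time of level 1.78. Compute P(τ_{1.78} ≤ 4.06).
P(τ_{1.78} ≤ 4.06) = 2(1 − Φ(1.78/√4.06)) = 2(1 − Φ(0.8834)) ≈ 0.3770

By the reflection principle for standard BM, P(τ_b ≤ t) = 2 · P(B_t ≥ b). Since B_t ~ N(0, t), P(B_t ≥ 1.78) = 1 − Φ(1.78/√t) = 1 − Φ(1.78/√4.06) = 1 − Φ(0.8834) ≈ 0.18851. Doubling: P(τ_{1.78} ≤ 4.06) ≈ 2 · 0.18851 = 0.37702 ≈ 0.3770.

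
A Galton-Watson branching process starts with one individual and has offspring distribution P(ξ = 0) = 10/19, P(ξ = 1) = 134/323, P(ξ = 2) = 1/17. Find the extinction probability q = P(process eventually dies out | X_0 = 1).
q = 1

Mean offspring μ = 0·10/19 + 1·134/323 + 2·1/17 = 172/323 ≤ 1. For μ ≤ 1 with offspring not concentrated at 1, the Galton-Watson process goes extinct almost surely, so q = 1.
(Algebraic check: The pgf is f(s) = 10/19 + 134/323·s + 1/17·s². The extinction probability q is the smallest fixed point of f in [0, 1]. Setting s = f(s):
  1/17·s² + (134/323 − 1)·s + 10/19 = 0
  1/17·s² − (10/19 + 1/17)·s + 10/19 = 0
which factors as (s − 1)·(1/17·s − 10/19) = 0, giving roots s = 1 and s = (10/19)/(1/17) = 170/19. Since 170/19 ≥ 1, the smallest root in [0, 1] is s = 1.)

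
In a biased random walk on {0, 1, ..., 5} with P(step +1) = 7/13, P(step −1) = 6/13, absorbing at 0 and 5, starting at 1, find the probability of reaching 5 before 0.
P(hit 5 before 0) = (1 − (6/7)^1) / (1 − (6/7)^5) = 2401/9031

Let u_k denote P(reach 5 before 0 | start at k). Boundary: u_0 = 0, u_5 = 1. Recurrence: u_k = 7/13·u_{k+1} + 6/13·u_{k-1} for 1 ≤ k ≤ 4. Try u_k = A + B·r^k with r = q/p = (6/13)/(7/13) = 6/7. Substitution satisfies the recurrence; boundary conditions give:
  u_k = (1 − r^k) / (1 − r^N) = (1 − (6/7)^1) / (1 − (6/7)^5) = 2401/9031.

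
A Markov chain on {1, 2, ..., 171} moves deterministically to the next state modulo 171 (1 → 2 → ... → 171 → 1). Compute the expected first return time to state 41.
E[T_41 | X_0 = 41] = 171

The chain cycles deterministically, so starting at state 41 it returns in exactly 171 steps. Equivalently, the stationary distribution is uniform π_j = 1/171 for every state j, so by Kac's formula E[T_41] = 1/π_41 = 171.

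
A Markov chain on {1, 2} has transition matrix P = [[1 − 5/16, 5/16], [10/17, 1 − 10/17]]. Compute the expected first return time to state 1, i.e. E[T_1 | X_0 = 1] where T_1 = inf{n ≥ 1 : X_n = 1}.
E[T_1 | X_0 = 1] = 1/π_1 = 49/32

For an irreducible recurrent Markov chain with stationary distribution π, E[T_i | X_0 = i] = 1/π_i (Kac's formula). Here π_1 = (10/17)/(5/16 + 10/17) = (10/17)/(245/272) = 32/49, so E[T_1 | X_0 = 1] = 1/π_1 = (5/16 + 10/17)/(10/17) = (245/272)/(10/17) = 49/32.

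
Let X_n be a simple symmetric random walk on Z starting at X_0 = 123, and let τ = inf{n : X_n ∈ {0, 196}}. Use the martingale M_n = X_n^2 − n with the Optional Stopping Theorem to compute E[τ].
E[τ] = 8979

M_n = X_n^2 − n is a martingale (since E[X_{n+1}^2 | F_n] = X_n^2 + 1). By OST (τ has finite mean in a bounded region), E[M_τ] = E[M_0] = X_0^2 − 0 = 123^2 = 15129. Also E[M_τ] = E[X_τ^2] − E[τ]. The walk exits at 0 or 196, with P(hit 196 first) = 123/196, so E[X_τ^2] = 196^2 · 123/196 + 0 = 24108. Thus E[τ] = E[X_τ^2] − E[M_τ] = 24108 − 15129 = 8979 = 123(196 − 123) = 8979.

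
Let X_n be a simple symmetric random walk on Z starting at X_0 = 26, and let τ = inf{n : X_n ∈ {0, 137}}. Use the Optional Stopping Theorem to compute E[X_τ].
E[X_τ] = 26

X_n is a martingale and τ is a bounded-mean stopping time (indeed τ is finite a.s. with bounded expectation since the walk is in a bounded region). By the OST, E[X_τ] = E[X_0] = 26. Equivalently: E[X_τ] = 137 · P(hit 137 first) + 0 · P(hit 0 first) = 137 · (26/137) = 26.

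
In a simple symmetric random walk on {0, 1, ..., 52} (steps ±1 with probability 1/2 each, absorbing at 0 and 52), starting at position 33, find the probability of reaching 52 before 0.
P(hit 52 before 0) = 33/52

Let u_k = P(hit 52 before 0 | start at k). Then u_0 = 0, u_52 = 1, and u_k = u_{k-1}/2 + u_{k+1}/2 for 1 ≤ k ≤ 51. This harmonic recurrence is solved by u_k = k/52, giving u_33 = 33/52.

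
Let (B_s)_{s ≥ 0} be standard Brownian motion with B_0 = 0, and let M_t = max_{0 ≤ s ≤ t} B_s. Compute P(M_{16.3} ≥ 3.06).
P(M_{16.3} ≥ 3.06) = 2·P(B_{16.3} ≥ 3.06) = 2(1 − Φ(3.06/√16.3)) ≈ 0.4485

By the reflection principle for Brownian motion, P(M_t ≥ a) = 2 · P(B_t ≥ a) for a ≥ 0. Since B_t ~ N(0, t), P(B_t ≥ 3.06) = 1 − Φ(3.06/√t) = 1 − Φ(3.06/√16.3) = 1 − Φ(0.7579). So
  P(M_{16.3} ≥ 3.06) = 2(1 − Φ(0.7579)) ≈ 0.4485.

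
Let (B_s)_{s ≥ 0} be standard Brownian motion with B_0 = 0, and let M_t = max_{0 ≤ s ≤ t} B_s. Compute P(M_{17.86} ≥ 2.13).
P(M_{17.86} ≥ 2.13) = 2·P(B_{17.86} ≥ 2.13) = 2(1 − Φ(2.13/√17.86)) ≈ 0.6143

By the reflection principle for Brownian motion, P(M_t ≥ a) = 2 · P(B_t ≥ a) for a ≥ 0. Since B_t ~ N(0, t), P(B_t ≥ 2.13) = 1 − Φ(2.13/√t) = 1 − Φ(2.13/√17.86) = 1 − Φ(0.5040). So
  P(M_{17.86} ≥ 2.13) = 2(1 − Φ(0.5040)) ≈ 0.6143.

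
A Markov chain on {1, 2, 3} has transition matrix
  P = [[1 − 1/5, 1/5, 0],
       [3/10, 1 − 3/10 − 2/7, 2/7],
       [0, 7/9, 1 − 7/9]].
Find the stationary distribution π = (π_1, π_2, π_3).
π = (147/281, 98/281, 36/281)

This is a birth-death chain on three states, which satisfies detailed balance: π_1 · P_{12} = π_2 · P_{21} and π_2 · P_{23} = π_3 · P_{32}.
From π_1 · 1/5 = π_2 · 3/10: π_2/π_1 = (1/5)/(3/10) = 2/3.
From π_2 · 2/7 = π_3 · 7/9: π_3/π_2 = (2/7)/(7/9) = 18/49.
Take π_1 proportional to 1; then unnormalized π = (1, 2/3, 12/49). Normalize by dividing by the sum 281/147:
  π = (147/281, 98/281, 36/281).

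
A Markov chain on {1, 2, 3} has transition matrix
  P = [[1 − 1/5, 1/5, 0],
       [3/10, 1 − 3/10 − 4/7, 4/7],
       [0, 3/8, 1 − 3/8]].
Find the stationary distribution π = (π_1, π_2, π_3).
π = (63/169, 42/169, 64/169)

This is a birth-death chain on three states, which satisfies detailed balance: π_1 · P_{12} = π_2 · P_{21} and π_2 · P_{23} = π_3 · P_{32}.
From π_1 · 1/5 = π_2 · 3/10: π_2/π_1 = (1/5)/(3/10) = 2/3.
From π_2 · 4/7 = π_3 · 3/8: π_3/π_2 = (4/7)/(3/8) = 32/21.
Take π_1 proportional to 1; then unnormalized π = (1, 2/3, 64/63). Normalize by dividing by the sum 169/63:
  π = (63/169, 42/169, 64/169).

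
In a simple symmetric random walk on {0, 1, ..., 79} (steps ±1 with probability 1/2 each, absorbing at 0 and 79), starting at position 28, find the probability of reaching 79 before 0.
P(hit 79 before 0) = 28/79

Let u_k = P(hit 79 before 0 | start at k). Then u_0 = 0, u_79 = 1, and u_k = u_{k-1}/2 + u_{k+1}/2 for 1 ≤ k ≤ 78. This harmonic recurrence is solved by u_k = k/79, giving u_28 = 28/79.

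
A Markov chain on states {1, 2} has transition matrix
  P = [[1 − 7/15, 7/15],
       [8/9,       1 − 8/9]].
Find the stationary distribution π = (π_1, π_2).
π_1 = 40/61, π_2 = 21/61

Solve πP = π with π_1 + π_2 = 1. From πP = π: π_1 · (1 − 7/15) + π_2 · 8/9 = π_1 ⇒ π_2 · 8/9 = π_1 · 7/15 ⇒ π_2/π_1 = (7/15)/(8/9) = 21/40. Together with π_1 + π_2 = 1:
  π_1 = (8/9)/(7/15 + 8/9) = (8/9)/(61/45) = 40/61,
  π_2 = (7/15)/(7/15 + 8/9) = (7/15)/(61/45) = 21/61.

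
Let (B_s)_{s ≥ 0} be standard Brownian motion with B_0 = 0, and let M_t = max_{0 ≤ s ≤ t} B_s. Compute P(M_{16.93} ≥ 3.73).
P(M_{16.93} ≥ 3.73) = 2·P(B_{16.93} ≥ 3.73) = 2(1 − Φ(3.73/√16.93)) ≈ 0.3647

By the reflection principle for Brownian motion, P(M_t ≥ a) = 2 · P(B_t ≥ a) for a ≥ 0. Since B_t ~ N(0, t), P(B_t ≥ 3.73) = 1 − Φ(3.73/√t) = 1 − Φ(3.73/√16.93) = 1 − Φ(0.9065). So
  P(M_{16.93} ≥ 3.73) = 2(1 − Φ(0.9065)) ≈ 0.3647.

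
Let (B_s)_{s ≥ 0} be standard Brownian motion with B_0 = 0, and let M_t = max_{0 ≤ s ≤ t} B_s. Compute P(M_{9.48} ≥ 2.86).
P(M_{9.48} ≥ 2.86) = 2·P(B_{9.48} ≥ 2.86) = 2(1 − Φ(2.86/√9.48)) ≈ 0.3529

By the reflection principle for Brownian motion, P(M_t ≥ a) = 2 · P(B_t ≥ a) for a ≥ 0. Since B_t ~ N(0, t), P(B_t ≥ 2.86) = 1 − Φ(2.86/√t) = 1 − Φ(2.86/√9.48) = 1 − Φ(0.9289). So
  P(M_{9.48} ≥ 2.86) = 2(1 − Φ(0.9289)) ≈ 0.3529.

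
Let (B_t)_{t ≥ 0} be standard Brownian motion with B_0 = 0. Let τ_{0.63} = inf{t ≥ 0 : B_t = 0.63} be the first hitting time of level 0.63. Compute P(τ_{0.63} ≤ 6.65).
P(τ_{0.63} ≤ 6.65) = 2(1 − Φ(0.63/√6.65)) = 2(1 − Φ(0.2443)) ≈ 0.8070

By the reflection principle for standard BM, P(τ_b ≤ t) = 2 · P(B_t ≥ b). Since B_t ~ N(0, t), P(B_t ≥ 0.63) = 1 − Φ(0.63/√t) = 1 − Φ(0.63/√6.65) = 1 − Φ(0.2443) ≈ 0.40350. Doubling: P(τ_{0.63} ≤ 6.65) ≈ 2 · 0.40350 = 0.80700 ≈ 0.8070.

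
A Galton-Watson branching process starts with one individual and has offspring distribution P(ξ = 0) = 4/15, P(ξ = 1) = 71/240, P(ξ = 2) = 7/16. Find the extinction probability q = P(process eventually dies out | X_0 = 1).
q = 64/105

The pgf is f(s) = 4/15 + 71/240·s + 7/16·s². The extinction probability q is the smallest fixed point of f in [0, 1]. Setting s = f(s):
  7/16·s² + (71/240 − 1)·s + 4/15 = 0
  7/16·s² − (4/15 + 7/16)·s + 4/15 = 0
which factors as (s − 1)·(7/16·s − 4/15) = 0, giving roots s = 1 and s = (4/15)/(7/16) = 64/105.
Mean offspring μ = 71/240 + 2·7/16 = 281/240 > 1 (supercritical), so q < 1. The extinction probability is the smaller root: q = (4/15)/(7/16) = 64/105.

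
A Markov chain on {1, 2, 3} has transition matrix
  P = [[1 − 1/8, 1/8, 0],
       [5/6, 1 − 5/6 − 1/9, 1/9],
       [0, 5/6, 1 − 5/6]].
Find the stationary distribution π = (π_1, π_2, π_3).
π = (100/117, 5/39, 2/117)

This is a birth-death chain on three states, which satisfies detailed balance: π_1 · P_{12} = π_2 · P_{21} and π_2 · P_{23} = π_3 · P_{32}.
From π_1 · 1/8 = π_2 · 5/6: π_2/π_1 = (1/8)/(5/6) = 3/20.
From π_2 · 1/9 = π_3 · 5/6: π_3/π_2 = (1/9)/(5/6) = 2/15.
Take π_1 proportional to 1; then unnormalized π = (1, 3/20, 1/50). Normalize by dividing by the sum 117/100:
  π = (100/117, 5/39, 2/117).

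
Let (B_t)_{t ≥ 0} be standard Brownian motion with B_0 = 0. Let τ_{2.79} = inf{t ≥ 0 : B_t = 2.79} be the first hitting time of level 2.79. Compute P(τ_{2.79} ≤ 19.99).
P(τ_{2.79} ≤ 19.99) = 2(1 − Φ(2.79/√19.99)) = 2(1 − Φ(0.6240)) ≈ 0.5326

By the reflection principle for standard BM, P(τ_b ≤ t) = 2 · P(B_t ≥ b). Since B_t ~ N(0, t), P(B_t ≥ 2.79) = 1 − Φ(2.79/√t) = 1 − Φ(2.79/√19.99) = 1 − Φ(0.6240) ≈ 0.26631. Doubling: P(τ_{2.79} ≤ 19.99) ≈ 2 · 0.26631 = 0.53262 ≈ 0.5326.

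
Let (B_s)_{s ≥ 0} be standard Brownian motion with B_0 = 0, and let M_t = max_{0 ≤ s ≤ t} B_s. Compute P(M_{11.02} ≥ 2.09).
P(M_{11.02} ≥ 2.09) = 2·P(B_{11.02} ≥ 2.09) = 2(1 − Φ(2.09/√11.02)) ≈ 0.5290

By the reflection principle for Brownian motion, P(M_t ≥ a) = 2 · P(B_t ≥ a) for a ≥ 0. Since B_t ~ N(0, t), P(B_t ≥ 2.09) = 1 − Φ(2.09/√t) = 1 − Φ(2.09/√11.02) = 1 − Φ(0.6296). So
  P(M_{11.02} ≥ 2.09) = 2(1 − Φ(0.6296)) ≈ 0.5290.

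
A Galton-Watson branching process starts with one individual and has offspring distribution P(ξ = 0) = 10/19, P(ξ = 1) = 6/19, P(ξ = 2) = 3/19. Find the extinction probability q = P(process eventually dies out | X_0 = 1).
q = 1

Mean offspring μ = 0·10/19 + 1·6/19 + 2·3/19 = 12/19 ≤ 1. For μ ≤ 1 with offspring not concentrated at 1, the Galton-Watson process goes extinct almost surely, so q = 1.
(Algebraic check: The pgf is f(s) = 10/19 + 6/19·s + 3/19·s². The extinction probability q is the smallest fixed point of f in [0, 1]. Setting s = f(s):
  3/19·s² + (6/19 − 1)·s + 10/19 = 0
  3/19·s² − (10/19 + 3/19)·s + 10/19 = 0
which factors as (s − 1)·(3/19·s − 10/19) = 0, giving roots s = 1 and s = (10/19)/(3/19) = 10/3. Since 10/3 ≥ 1, the smallest root in [0, 1] is s = 1.)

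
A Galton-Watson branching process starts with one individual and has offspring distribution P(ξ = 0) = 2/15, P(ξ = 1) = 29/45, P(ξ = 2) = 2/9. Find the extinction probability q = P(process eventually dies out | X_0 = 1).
q = 3/5

The pgf is f(s) = 2/15 + 29/45·s + 2/9·s². The extinction probability q is the smallest fixed point of f in [0, 1]. Setting s = f(s):
  2/9·s² + (29/45 − 1)·s + 2/15 = 0
  2/9·s² − (2/15 + 2/9)·s + 2/15 = 0
which factors as (s − 1)·(2/9·s − 2/15) = 0, giving roots s = 1 and s = (2/15)/(2/9) = 3/5.
Mean offspring μ = 29/45 + 2·2/9 = 49/45 > 1 (supercritical), so q < 1. The extinction probability is the smaller root: q = (2/15)/(2/9) = 3/5.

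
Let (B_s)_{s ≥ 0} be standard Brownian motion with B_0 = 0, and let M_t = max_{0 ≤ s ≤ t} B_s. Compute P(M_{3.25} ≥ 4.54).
P(M_{3.25} ≥ 4.54) = 2·P(B_{3.25} ≥ 4.54) = 2(1 − Φ(4.54/√3.25)) ≈ 0.0118

By the reflection principle for Brownian motion, P(M_t ≥ a) = 2 · P(B_t ≥ a) for a ≥ 0. Since B_t ~ N(0, t), P(B_t ≥ 4.54) = 1 − Φ(4.54/√t) = 1 − Φ(4.54/√3.25) = 1 − Φ(2.5183). So
  P(M_{3.25} ≥ 4.54) = 2(1 − Φ(2.5183)) ≈ 0.0118.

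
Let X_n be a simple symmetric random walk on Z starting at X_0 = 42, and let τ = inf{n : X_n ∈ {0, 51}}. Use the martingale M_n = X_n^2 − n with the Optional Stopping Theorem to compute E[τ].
E[τ] = 378

M_n = X_n^2 − n is a martingale (since E[X_{n+1}^2 | F_n] = X_n^2 + 1). By OST (τ has finite mean in a bounded region), E[M_τ] = E[M_0] = X_0^2 − 0 = 42^2 = 1764. Also E[M_τ] = E[X_τ^2] − E[τ]. The walk exits at 0 or 51, with P(hit 51 first) = 42/51, so E[X_τ^2] = 51^2 · 42/51 + 0 = 2142. Thus E[τ] = E[X_τ^2] − E[M_τ] = 2142 − 1764 = 378 = 42(51 − 42) = 378.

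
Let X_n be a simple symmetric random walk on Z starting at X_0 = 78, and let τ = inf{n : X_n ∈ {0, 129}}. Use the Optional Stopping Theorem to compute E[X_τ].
E[X_τ] = 78

X_n is a martingale and τ is a bounded-mean stopping time (indeed τ is finite a.s. with bounded expectation since the walk is in a bounded region). By the OST, E[X_τ] = E[X_0] = 78. Equivalently: E[X_τ] = 129 · P(hit 129 first) + 0 · P(hit 0 first) = 129 · (78/129) = 78.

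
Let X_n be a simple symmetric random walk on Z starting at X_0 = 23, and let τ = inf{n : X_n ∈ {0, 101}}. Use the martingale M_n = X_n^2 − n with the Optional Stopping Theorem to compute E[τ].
E[τ] = 1794

M_n = X_n^2 − n is a martingale (since E[X_{n+1}^2 | F_n] = X_n^2 + 1). By OST (τ has finite mean in a bounded region), E[M_τ] = E[M_0] = X_0^2 − 0 = 23^2 = 529. Also E[M_τ] = E[X_τ^2] − E[τ]. The walk exits at 0 or 101, with P(hit 101 first) = 23/101, so E[X_τ^2] = 101^2 · 23/101 + 0 = 2323. Thus E[τ] = E[X_τ^2] − E[M_τ] = 2323 − 529 = 1794 = 23(101 − 23) = 1794.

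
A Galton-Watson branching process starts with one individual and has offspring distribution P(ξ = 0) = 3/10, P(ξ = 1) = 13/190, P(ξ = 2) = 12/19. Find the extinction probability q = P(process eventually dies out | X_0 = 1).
q = 19/40

The pgf is f(s) = 3/10 + 13/190·s + 12/19·s². The extinction probability q is the smallest fixed point of f in [0, 1]. Setting s = f(s):
  12/19·s² + (13/190 − 1)·s + 3/10 = 0
  12/19·s² − (3/10 + 12/19)·s + 3/10 = 0
which factors as (s − 1)·(12/19·s − 3/10) = 0, giving roots s = 1 and s = (3/10)/(12/19) = 19/40.
Mean offspring μ = 13/190 + 2·12/19 = 253/190 > 1 (supercritical), so q < 1. The extinction probability is the smaller root: q = (3/10)/(12/19) = 19/40.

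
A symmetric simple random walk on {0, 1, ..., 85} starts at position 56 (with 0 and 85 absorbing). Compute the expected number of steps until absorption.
E[τ | X_0 = 56] = 1624

Let v_k = E[τ | X_0 = k]. Boundary: v_0 = v_85 = 0. Recurrence: v_k = 1 + (v_{k-1} + v_{k+1})/2 for 1 ≤ k ≤ 84. The particular solution to v_k − (v_{k-1} + v_{k+1})/2 = 1 is v_k = −k^2. Adding homogeneous solution A + B k and matching boundaries gives v_k = k (85 − k). Substituting k = 56: v_56 = 56 · 29 = 1624.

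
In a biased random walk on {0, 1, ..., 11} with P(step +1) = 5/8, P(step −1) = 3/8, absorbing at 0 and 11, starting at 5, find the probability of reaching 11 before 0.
P(hit 11 before 0) = (1 − (3/5)^5) / (1 − (3/5)^11) = 22515625/24325489

Let u_k denote P(reach 11 before 0 | start at k). Boundary: u_0 = 0, u_11 = 1. Recurrence: u_k = 5/8·u_{k+1} + 3/8·u_{k-1} for 1 ≤ k ≤ 10. Try u_k = A + B·r^k with r = q/p = (3/8)/(5/8) = 3/5. Substitution satisfies the recurrence; boundary conditions give:
  u_k = (1 − r^k) / (1 − r^N) = (1 − (3/5)^5) / (1 − (3/5)^11) = 22515625/24325489.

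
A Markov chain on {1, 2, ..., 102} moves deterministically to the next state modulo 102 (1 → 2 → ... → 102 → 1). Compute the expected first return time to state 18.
E[T_18 | X_0 = 18] = 102

The chain cycles deterministically, so starting at state 18 it returns in exactly 102 steps. Equivalently, the stationary distribution is uniform π_j = 1/102 for every state j, so by Kac's formula E[T_18] = 1/π_18 = 102.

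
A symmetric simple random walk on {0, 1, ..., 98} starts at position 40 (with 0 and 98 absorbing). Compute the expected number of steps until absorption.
E[τ | X_0 = 40] = 2320

Let v_k = E[τ | X_0 = k]. Boundary: v_0 = v_98 = 0. Recurrence: v_k = 1 + (v_{k-1} + v_{k+1})/2 for 1 ≤ k ≤ 97. The particular solution to v_k − (v_{k-1} + v_{k+1})/2 = 1 is v_k = −k^2. Adding homogeneous solution A + B k and matching boundaries gives v_k = k (98 − k). Substituting k = 40: v_40 = 40 · 58 = 2320.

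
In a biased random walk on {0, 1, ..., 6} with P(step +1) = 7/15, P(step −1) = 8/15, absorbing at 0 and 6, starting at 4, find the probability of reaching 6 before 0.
P(hit 6 before 0) = (1 − (8/7)^4) / (1 − (8/7)^6) = 5537/9633

Let u_k denote P(reach 6 before 0 | start at k). Boundary: u_0 = 0, u_6 = 1. Recurrence: u_k = 7/15·u_{k+1} + 8/15·u_{k-1} for 1 ≤ k ≤ 5. Try u_k = A + B·r^k with r = q/p = (8/15)/(7/15) = 8/7. Substitution satisfies the recurrence; boundary conditions give:
  u_k = (1 − r^k) / (1 − r^N) = (1 − (8/7)^4) / (1 − (8/7)^6) = 5537/9633.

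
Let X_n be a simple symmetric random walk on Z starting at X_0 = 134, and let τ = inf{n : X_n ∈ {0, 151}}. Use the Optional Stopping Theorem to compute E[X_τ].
E[X_τ] = 134

X_n is a martingale and τ is a bounded-mean stopping time (indeed τ is finite a.s. with bounded expectation since the walk is in a bounded region). By the OST, E[X_τ] = E[X_0] = 134. Equivalently: E[X_τ] = 151 · P(hit 151 first) + 0 · P(hit 0 first) = 151 · (134/151) = 134.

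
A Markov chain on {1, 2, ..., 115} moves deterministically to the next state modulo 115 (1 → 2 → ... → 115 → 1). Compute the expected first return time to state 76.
E[T_76 | X_0 = 76] = 115

The chain cycles deterministically, so starting at state 76 it returns in exactly 115 steps. Equivalently, the stationary distribution is uniform π_j = 1/115 for every state j, so by Kac's formula E[T_76] = 1/π_76 = 115.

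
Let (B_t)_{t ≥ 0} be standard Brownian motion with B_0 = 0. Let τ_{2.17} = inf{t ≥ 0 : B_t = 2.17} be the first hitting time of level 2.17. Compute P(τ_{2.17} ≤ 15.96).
P(τ_{2.17} ≤ 15.96) = 2(1 − Φ(2.17/√15.96)) = 2(1 − Φ(0.5432)) ≈ 0.5870

By the reflection principle for standard BM, P(τ_b ≤ t) = 2 · P(B_t ≥ b). Since B_t ~ N(0, t), P(B_t ≥ 2.17) = 1 − Φ(2.17/√t) = 1 − Φ(2.17/√15.96) = 1 − Φ(0.5432) ≈ 0.29350. Doubling: P(τ_{2.17} ≤ 15.96) ≈ 2 · 0.29350 = 0.58700 ≈ 0.5870.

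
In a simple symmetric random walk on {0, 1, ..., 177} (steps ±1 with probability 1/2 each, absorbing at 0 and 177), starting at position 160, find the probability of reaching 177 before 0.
P(hit 177 before 0) = 160/177

Let u_k = P(hit 177 before 0 | start at k). Then u_0 = 0, u_177 = 1, and u_k = u_{k-1}/2 + u_{k+1}/2 for 1 ≤ k ≤ 176. This harmonic recurrence is solved by u_k = k/177, giving u_160 = 160/177.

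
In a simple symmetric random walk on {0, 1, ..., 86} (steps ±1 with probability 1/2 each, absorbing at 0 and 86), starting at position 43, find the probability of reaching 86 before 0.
P(hit 86 before 0) = 43/86 = 1/2

Let u_k = P(hit 86 before 0 | start at k). Then u_0 = 0, u_86 = 1, and u_k = u_{k-1}/2 + u_{k+1}/2 for 1 ≤ k ≤ 85. This harmonic recurrence is solved by u_k = k/86, giving u_43 = 43/86 = 1/2.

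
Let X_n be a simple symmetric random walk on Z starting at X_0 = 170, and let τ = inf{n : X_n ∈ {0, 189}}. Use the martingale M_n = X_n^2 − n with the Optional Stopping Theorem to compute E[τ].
E[τ] = 3230

M_n = X_n^2 − n is a martingale (since E[X_{n+1}^2 | F_n] = X_n^2 + 1). By OST (τ has finite mean in a bounded region), E[M_τ] = E[M_0] = X_0^2 − 0 = 170^2 = 28900. Also E[M_τ] = E[X_τ^2] − E[τ]. The walk exits at 0 or 189, with P(hit 189 first) = 170/189, so E[X_τ^2] = 189^2 · 170/189 + 0 = 32130. Thus E[τ] = E[X_τ^2] − E[M_τ] = 32130 − 28900 = 3230 = 170(189 − 170) = 3230.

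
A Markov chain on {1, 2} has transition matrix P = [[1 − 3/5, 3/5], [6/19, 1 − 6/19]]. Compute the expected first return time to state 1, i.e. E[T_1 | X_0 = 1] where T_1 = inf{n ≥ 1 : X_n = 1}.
E[T_1 | X_0 = 1] = 1/π_1 = 29/10

For an irreducible recurrent Markov chain with stationary distribution π, E[T_i | X_0 = i] = 1/π_i (Kac's formula). Here π_1 = (6/19)/(3/5 + 6/19) = (6/19)/(87/95) = 10/29, so E[T_1 | X_0 = 1] = 1/π_1 = (3/5 + 6/19)/(6/19) = (87/95)/(6/19) = 29/10.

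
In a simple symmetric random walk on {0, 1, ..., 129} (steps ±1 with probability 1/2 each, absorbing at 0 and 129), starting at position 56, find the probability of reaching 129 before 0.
P(hit 129 before 0) = 56/129

Let u_k = P(hit 129 before 0 | start at k). Then u_0 = 0, u_129 = 1, and u_k = u_{k-1}/2 + u_{k+1}/2 for 1 ≤ k ≤ 128. This harmonic recurrence is solved by u_k = k/129, giving u_56 = 56/129.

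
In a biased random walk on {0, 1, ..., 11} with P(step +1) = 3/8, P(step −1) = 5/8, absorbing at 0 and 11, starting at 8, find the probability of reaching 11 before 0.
P(hit 11 before 0) = (1 − (5/3)^8) / (1 − (5/3)^11) = 5184864/24325489

Let u_k denote P(reach 11 before 0 | start at k). Boundary: u_0 = 0, u_11 = 1. Recurrence: u_k = 3/8·u_{k+1} + 5/8·u_{k-1} for 1 ≤ k ≤ 10. Try u_k = A + B·r^k with r = q/p = (5/8)/(3/8) = 5/3. Substitution satisfies the recurrence; boundary conditions give:
  u_k = (1 − r^k) / (1 − r^N) = (1 − (5/3)^8) / (1 − (5/3)^11) = 5184864/24325489.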